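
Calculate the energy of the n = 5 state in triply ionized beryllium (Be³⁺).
-8.71 eV

For hydrogen-like ions, the energy levels scale with Z²:
E_n = -13.6057 Z² / n² eV

For Be³⁺ (Z = 4) at n = 5:
E_5 = -13.6057 × 4² / 5²
E_5 = -13.6057 × 16 / 25
E_5 = -217.6912 / 25
E_5 = -8.71 eV

The energy is 16 times more negative than hydrogen at the same n due to the stronger nuclear charge.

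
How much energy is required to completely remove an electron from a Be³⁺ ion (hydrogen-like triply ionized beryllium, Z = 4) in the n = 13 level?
1.288 eV

The ionization energy is the energy needed to remove the electron completely (n → ∞).

For a hydrogen-like ion with Z = 4, E_n = -13.6057 Z² / n² eV.

At n = 13: E_13 = -13.6057 × 4² / 13² = -1.288114 eV
At n = ∞: E_∞ = 0 eV

Ionization energy = E_∞ - E_13 = 0 - (-1.288114) = 1.288114 eV
Ionization energy ≈ 1.288 eV

This is also called the binding energy of the electron in state n = 13.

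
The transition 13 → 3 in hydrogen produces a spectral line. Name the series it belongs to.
Paschen series

The spectral series in hydrogen are named based on the final (lower) energy level:
- Lyman series: n_final = 1 (ultraviolet)
- Balmer series: n_final = 2 (visible/near-UV)
- Paschen series: n_final = 3 (infrared)
- Brackett series: n_final = 4 (infrared)
- Pfund series: n_final = 5 (far infrared)

Since this transition ends at n = 3, it belongs to the Paschen series.

For reference, this 13 → 3 line has photon energy
ΔE = 13.6057 eV × (1/3² - 1/13²) = 1.4312373439 eV,
corresponding to wavelength λ = hc/ΔE = 1239.84 eV·nm / 1.4312373439 eV = 866.271416 nm in the infrared region.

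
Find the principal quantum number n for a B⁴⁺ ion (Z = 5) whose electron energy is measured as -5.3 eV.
n = 8

The exact energy levels follow E_n = -13.6057 Z² / n² eV with Z = 5.

The measured value (-5.3 eV) is reported to only 2 significant figures, so we must test candidate n values and see which one matches to that precision.

Candidate energies:
  n = 6:  E = -13.6057 × 5² / 6² = -9.44840 eV
  n = 7:  E = -13.6057 × 5² / 7² = -6.94168 eV
  n = 8:  E = -13.6057 × 5² / 8² = -5.31473 eV  ← matches
  n = 9:  E = -13.6057 × 5² / 9² = -4.19929 eV
  n = 10:  E = -13.6057 × 5² / 10² = -3.40143 eV

Checking against the measurement of -5.3 eV (2 sig figs), only n = 8 agrees:
E_8 = -5.31473 eV, which rounds to -5.3 eV ✓

Therefore n = 8.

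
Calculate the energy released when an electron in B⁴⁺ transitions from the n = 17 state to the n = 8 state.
4.14 eV

The energy levels are E_n = -13.6057 Z² eV / n².

Energy at n = 17: E_17 = -13.6057 × 5² / 17² = -1.17696 eV
Energy at n = 8: E_8 = -13.6057 × 5² / 8² = -5.31473 eV

For emission (electron falling to lower state), the photon energy is:
E_photon = E_17 - E_8 = |-1.17696 - (-5.31473)|
E_photon = 4.14 eV

This energy is carried away by the emitted photon.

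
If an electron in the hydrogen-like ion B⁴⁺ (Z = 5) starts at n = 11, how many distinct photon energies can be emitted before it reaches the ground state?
55

The electron can occupy levels n = 1, 2, ..., 11 during de-excitation — that is m = 11 - 1 + 1 = 11 distinct levels.

The number of distinct spectral lines equals the number of ways to choose 2 of these m levels (each pair gives one possible emission transition):

Number of lines = m(m-1)/2 = 11×10/2 = 55

These correspond to all possible transitions between the 11 levels:
11 → 10, 11 → 9, 11 → 8, 11 → 7, 11 → 6, 11 → 5, 11 → 4, 11 → 3...

Each transition produces a photon with a unique energy (and thus wavelength). This count does not depend on Z.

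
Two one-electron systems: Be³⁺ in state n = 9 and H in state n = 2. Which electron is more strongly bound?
H at n = 2 (E = -3.401425 eV)

Using E_n = -13.6057 Z² / n² eV:

Be³⁺ (Z = 4) at n = 9:
E = -13.6057 × 4² / 9² = -13.6057 × 16 / 81 = -2.687545679 eV

H (Z = 1) at n = 2:
E = -13.6057 × 1² / 2² = -13.6057 × 1 / 4 = -3.401425000 eV

Since -3.401425000 eV < -2.687545679 eV,
H at n = 2 is more tightly bound (requires more energy to ionize).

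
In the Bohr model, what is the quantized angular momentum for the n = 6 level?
6.3274e-34 J·s (or 6ℏ)

In the Bohr model, angular momentum is quantized:
L = nℏ

where ℏ = h/(2π) = 1.054572e-34 J·s

For n = 6:
L = 6 × 1.054572e-34 J·s
L = 6.3274e-34 J·s

This can also be written as L = 6ℏ.
The angular momentum is an integer multiple of the reduced Planck constant.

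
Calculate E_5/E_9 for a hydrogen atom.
3.240

Using E_n = -13.6057 Z² / n² eV with Z = 1:

E_5 = -13.6057 / 5² = -13.6057 / 25 = -0.544228000 eV
E_9 = -13.6057 / 9² = -13.6057 / 81 = -0.167971605 eV

The ratio is:
E_5/E_9 = (-0.544228000) / (-0.167971605)
E_5/E_9 = (-13.6057/25) / (-13.6057/81)
E_5/E_9 = 81/25
E_5/E_9 = 3.240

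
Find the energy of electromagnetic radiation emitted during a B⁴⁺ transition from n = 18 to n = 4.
20.20908 eV

The energy levels are E_n = -13.6057 Z² eV / n².

Energy at n = 18: E_18 = -13.6057 × 5² / 18² = -1.04982253 eV
Energy at n = 4: E_4 = -13.6057 × 5² / 4² = -21.25890625 eV

For emission (electron falling to lower state), the photon energy is:
E_photon = E_18 - E_4 = |-1.04982253 - (-21.25890625)|
E_photon = 20.20908 eV

This energy is carried away by the emitted photon.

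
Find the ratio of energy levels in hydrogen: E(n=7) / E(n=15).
4.591837

Using E_n = -13.6057 Z² / n² eV with Z = 1:

E_7 = -13.6057 / 7² = -13.6057 / 49 = -0.277667346939 eV
E_15 = -13.6057 / 15² = -13.6057 / 225 = -0.060469777778 eV

The ratio is:
E_7/E_15 = (-0.277667346939) / (-0.060469777778)
E_7/E_15 = (-13.6057/49) / (-13.6057/225)
E_7/E_15 = 225/49
E_7/E_15 = 4.591837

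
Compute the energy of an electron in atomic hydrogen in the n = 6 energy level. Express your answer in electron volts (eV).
-0.3779 eV

The energy levels of a hydrogen-like atom are given by:
E_n = -13.6057 eV / n²

For n = 6:
E_6 = -13.6057 eV / 6²
E_6 = -13.6057 eV / 36
E_6 = -0.3779 eV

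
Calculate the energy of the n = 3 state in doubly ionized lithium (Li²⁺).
-13.605700 eV

For hydrogen-like ions, the energy levels scale with Z²:
E_n = -13.6057 Z² / n² eV

For Li²⁺ (Z = 3) at n = 3:
E_3 = -13.6057 × 3² / 3²
E_3 = -13.6057 × 9 / 9
E_3 = -122.4513 / 9
E_3 = -13.605700 eV

The energy is 9 times more negative than hydrogen at the same n due to the stronger nuclear charge.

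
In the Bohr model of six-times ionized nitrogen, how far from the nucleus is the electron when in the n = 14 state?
1.48170 nm (or 14.81696 Å)

The Bohr radius formula is:
r_n = n² a₀ / Z

where a₀ = 0.05291772 nm is the Bohr radius.

For N⁶⁺ (Z = 7) at n = 14:
r_14 = 14² × 0.05291772 nm / 7
r_14 = 196 × 0.05291772 nm / 7
r_14 = 10.371873 nm / 7
r_14 = 1.48170 nm

The electron orbits at approximately 1.48170 nm from the nucleus.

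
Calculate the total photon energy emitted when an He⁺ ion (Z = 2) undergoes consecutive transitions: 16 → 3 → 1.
54.210211 eV

The energy levels of He⁺ are E_n = -13.6057 × 2² / n² eV.

First transition (16 → 3):
ΔE₁ = |E_3 - E_16|
ΔE₁ = |-6.046977777778 - (-0.212589062500)| = 5.834388715 eV

Second transition (3 → 1):
ΔE₂ = |E_1 - E_3|
ΔE₂ = |-54.422800000000 - (-6.046977777778)| = 48.375822222 eV

Total energy released:
E_total = ΔE₁ + ΔE₂ = 5.834388715 + 48.375822222 = 54.210211 eV

Note: This equals the direct transition 16 → 1: 54.210211 eV ✓
Energy is conserved regardless of the path taken.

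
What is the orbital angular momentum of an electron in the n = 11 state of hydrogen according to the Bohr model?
1.16003e-33 J·s (or 11ℏ)

In the Bohr model, angular momentum is quantized:
L = nℏ

where ℏ = h/(2π) = 1.0545718e-34 J·s

For n = 11:
L = 11 × 1.0545718e-34 J·s
L = 1.16003e-33 J·s

This can also be written as L = 11ℏ.
The angular momentum is an integer multiple of the reduced Planck constant.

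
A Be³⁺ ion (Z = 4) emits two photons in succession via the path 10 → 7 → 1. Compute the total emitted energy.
215.51 eV

The energy levels of Be³⁺ are E_n = -13.6057 × 4² / n² eV.

First transition (10 → 7):
ΔE₁ = |E_7 - E_10|
ΔE₁ = |-4.44267755 - (-2.17691200)| = 2.26577 eV

Second transition (7 → 1):
ΔE₂ = |E_1 - E_7|
ΔE₂ = |-217.69120000 - (-4.44267755)| = 213.24852 eV

Total energy released:
E_total = ΔE₁ + ΔE₂ = 2.26577 + 213.24852 = 215.51 eV

Note: This equals the direct transition 10 → 1: 215.51 eV ✓
Energy is conserved regardless of the path taken.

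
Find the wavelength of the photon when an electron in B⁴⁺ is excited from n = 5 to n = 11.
114.86 nm

First, find the transition energy using E_n = -13.6057 Z² / n² eV:
E_5 = -13.6057 × 5² / 5² = -13.60570 eV
E_11 = -13.6057 × 5² / 11² = -2.81110 eV

Photon energy: |ΔE| = |E_11 - E_5| = 10.79460 eV

Convert to wavelength using E = hc/λ with hc = 1239.84 eV·nm:
λ = hc/E = 1239.84 eV·nm / 10.79460 eV
λ = 114.86 nm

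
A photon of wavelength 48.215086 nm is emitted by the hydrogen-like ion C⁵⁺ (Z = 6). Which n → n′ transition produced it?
n = 10 → n = 4

First, find the photon energy from the wavelength (hc = 1239.84 eV·nm):
E = hc/λ = 1239.84 eV·nm / 48.215086 nm = 25.714773 eV

The energy levels of C⁵⁺ satisfy E_n = -13.6057 × 6² / n² eV, so an emission n_i → n_f releases
ΔE = 13.6057 × 6² × (1/n_f² − 1/n_i²) eV.

Setting ΔE equal to the photon energy:
1/n_f² − 1/n_i² = 25.714773 / (13.6057 × 6²) = 0.052500000

Since 1/n_i² must be positive, we need 1/n_f² > 0.052500000, i.e. n_f ≤ 4. For each allowed n_f, solve n_i = (1/n_f² − 0.052500000)^(−1/2) and check whether it is a whole number:
  n_f = 1: 1/n_i² = 1.000000000 − 0.052500000 = 0.947500000 → n_i = 1.027  (not an integer) ✗
  n_f = 2: 1/n_i² = 0.250000000 − 0.052500000 = 0.197500000 → n_i = 2.250  (not an integer) ✗
  n_f = 3: 1/n_i² = 0.111111111 − 0.052500000 = 0.058611111 → n_i = 4.131  (not an integer) ✗
  n_f = 4: 1/n_i² = 0.062500000 − 0.052500000 = 0.010000000 → n_i = 10.000  → integer, n_i = 10 ✓

Only n_f = 4 gives an integer upper level, n_i = 10.

The transition is from n = 10 to n = 4 (emission).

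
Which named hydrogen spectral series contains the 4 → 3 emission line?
Paschen series

The spectral series in hydrogen are named based on the final (lower) energy level:
- Lyman series: n_final = 1 (ultraviolet)
- Balmer series: n_final = 2 (visible/near-UV)
- Paschen series: n_final = 3 (infrared)
- Brackett series: n_final = 4 (infrared)
- Pfund series: n_final = 5 (far infrared)

Since this transition ends at n = 3, it belongs to the Paschen series.

For reference, this 4 → 3 line has photon energy
ΔE = 13.6057 eV × (1/3² - 1/4²) = 0.661388194 eV,
corresponding to wavelength λ = hc/ΔE = 1239.84 eV·nm / 0.661388194 eV = 1874.603 nm in the infrared region.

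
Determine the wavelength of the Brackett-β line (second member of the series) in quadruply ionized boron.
104.98 nm

The lines of a series are numbered from the longest wavelength (smallest ΔE) outward; the second line is the transition from n = n_f + 2 to n_f.
The Brackett series has all transitions ending at n_f = 4.

For B⁴⁺ (Z = 5), the second line (β-line) is the jump from n = 6 to n = 4:
E_6 = -13.6057 × 5² / 6² = -9.44840 eV
E_4 = -13.6057 × 5² / 4² = -21.25891 eV
ΔE = E_6 - E_4 = 11.81051 eV

λ = hc/E = 1239.84 eV·nm / 11.81051 eV
λ = 104.98 nm

This is the β-line of the Brackett series in B⁴⁺.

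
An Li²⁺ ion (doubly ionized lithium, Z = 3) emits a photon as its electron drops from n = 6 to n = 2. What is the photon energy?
27.211400 eV

The energy levels are E_n = -13.6057 Z² eV / n².

Energy at n = 6: E_6 = -13.6057 × 3² / 6² = -3.401425000 eV
Energy at n = 2: E_2 = -13.6057 × 3² / 2² = -30.612825000 eV

For emission (electron falling to lower state), the photon energy is:
E_photon = E_6 - E_2 = |-3.401425000 - (-30.612825000)|
E_photon = 27.211400 eV

This energy is carried away by the emitted photon.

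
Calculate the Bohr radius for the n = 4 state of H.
0.8467 nm (or 8.4668 Å)

The Bohr radius formula is:
r_n = n² a₀ / Z

where a₀ = 0.0529177 nm is the Bohr radius.

For H (Z = 1) at n = 4:
r_4 = 4² × 0.0529177 nm / 1
r_4 = 16 × 0.0529177 nm / 1
r_4 = 0.84668 nm / 1
r_4 = 0.8467 nm

The electron orbits at approximately 0.8467 nm from the nucleus.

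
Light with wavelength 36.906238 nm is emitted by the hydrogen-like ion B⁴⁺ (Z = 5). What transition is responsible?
n = 9 → n = 3

First, find the photon energy from the wavelength (hc = 1239.84 eV·nm):
E = hc/λ = 1239.84 eV·nm / 36.906238 nm = 33.594321 eV

The energy levels of B⁴⁺ satisfy E_n = -13.6057 × 5² / n² eV, so an emission n_i → n_f releases
ΔE = 13.6057 × 5² × (1/n_f² − 1/n_i²) eV.

Setting ΔE equal to the photon energy:
1/n_f² − 1/n_i² = 33.594321 / (13.6057 × 5²) = 0.098765432

Since 1/n_i² must be positive, we need 1/n_f² > 0.098765432, i.e. n_f ≤ 3. For each allowed n_f, solve n_i = (1/n_f² − 0.098765432)^(−1/2) and check whether it is a whole number:
  n_f = 1: 1/n_i² = 1.000000000 − 0.098765432 = 0.901234568 → n_i = 1.053  (not an integer) ✗
  n_f = 2: 1/n_i² = 0.250000000 − 0.098765432 = 0.151234568 → n_i = 2.571  (not an integer) ✗
  n_f = 3: 1/n_i² = 0.111111111 − 0.098765432 = 0.012345679 → n_i = 9.000  → integer, n_i = 9 ✓

Only n_f = 3 gives an integer upper level, n_i = 9.

The transition is from n = 9 to n = 3 (emission).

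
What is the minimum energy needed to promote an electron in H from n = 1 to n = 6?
13.23 eV

The energy levels of a hydrogen-like atom are E_n = -13.6057 eV / n².

Energy at n = 1: E_1 = -13.6057 / 1² = -13.60570 eV
Energy at n = 6: E_6 = -13.6057 / 6² = -0.37794 eV

The excitation energy is the difference:
ΔE = E_6 - E_1
ΔE = -0.37794 - (-13.60570)
ΔE = 13.23 eV

Since this is positive, energy must be absorbed (photon absorption).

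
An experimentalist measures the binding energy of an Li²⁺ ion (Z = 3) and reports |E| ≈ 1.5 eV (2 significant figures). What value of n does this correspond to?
n = 9

The exact energy levels follow E_n = -13.6057 Z² / n² eV with Z = 3.

The measured value (-1.5 eV) is reported to only 2 significant figures, so we must test candidate n values and see which one matches to that precision.

Candidate energies:
  n = 7:  E = -13.6057 × 3² / 7² = -2.49901 eV
  n = 8:  E = -13.6057 × 3² / 8² = -1.91330 eV
  n = 9:  E = -13.6057 × 3² / 9² = -1.51174 eV  ← matches
  n = 10:  E = -13.6057 × 3² / 10² = -1.22451 eV
  n = 11:  E = -13.6057 × 3² / 11² = -1.01199 eV

Checking against the measurement of -1.5 eV (2 sig figs), only n = 9 agrees:
E_9 = -1.51174 eV, which rounds to -1.5 eV ✓

Therefore n = 9.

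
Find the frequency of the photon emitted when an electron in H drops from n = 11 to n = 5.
1.044e+14 Hz

First, find the transition energy:
E_11 = -13.6057 / 11² = -0.1124438 eV
E_5 = -13.6057 / 5² = -0.5442280 eV
|ΔE| = |E_5 - E_11| = 0.4317842 eV

Convert to Joules: E = 0.4317842 eV × (1.602177 × 10⁻¹⁹ J/eV) = 6.91795e-20 J

Using E = hf:
f = E/h = 6.91795e-20 J / (6.62607 × 10⁻³⁴ J·s)
f = 1.044e+14 Hz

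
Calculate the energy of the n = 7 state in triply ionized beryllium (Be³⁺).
-4.443 eV

For hydrogen-like ions, the energy levels scale with Z²:
E_n = -13.6057 Z² / n² eV

For Be³⁺ (Z = 4) at n = 7:
E_7 = -13.6057 × 4² / 7²
E_7 = -13.6057 × 16 / 49
E_7 = -217.6912 / 49
E_7 = -4.443 eV

The energy is 16 times more negative than hydrogen at the same n due to the stronger nuclear charge.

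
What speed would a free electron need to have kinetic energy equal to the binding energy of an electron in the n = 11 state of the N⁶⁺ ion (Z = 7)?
1.392e+06 m/s (or 0.464% of c)

The binding energy at n = 11 for N⁶⁺ is:
E_11 = -13.6057 × 7²/11² = -5.509746 eV
|E_11| = 5.509746 eV

Convert to Joules:
KE = 5.509746 eV × (1.602177 × 10⁻¹⁹ J/eV) = 8.82759e-19 J

Using KE = ½mv²:
v = √(2·KE/m_e)
v = √(2 × 8.82759e-19 J / 9.10938 × 10⁻³¹ kg)
v = 1.392e+06 m/s

This is approximately 0.464% the speed of light.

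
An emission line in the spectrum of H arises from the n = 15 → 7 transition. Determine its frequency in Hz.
5.2518e+13 Hz

First, find the transition energy:
E_15 = -13.6057 / 15² = -0.06046978 eV
E_7 = -13.6057 / 7² = -0.27766735 eV
|ΔE| = |E_7 - E_15| = 0.21719757 eV

Convert to Joules: E = 0.21719757 eV × (1.602177 × 10⁻¹⁹ J/eV) = 3.479890e-20 J

Using E = hf:
f = E/h = 3.479890e-20 J / (6.62607 × 10⁻³⁴ J·s)
f = 5.2518e+13 Hz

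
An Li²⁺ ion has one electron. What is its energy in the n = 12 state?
-0.850356 eV

For hydrogen-like ions, the energy levels scale with Z²:
E_n = -13.6057 Z² / n² eV

For Li²⁺ (Z = 3) at n = 12:
E_12 = -13.6057 × 3² / 12²
E_12 = -13.6057 × 9 / 144
E_12 = -122.4513 / 144
E_12 = -0.850356 eV

The energy is 9 times more negative than hydrogen at the same n due to the stronger nuclear charge.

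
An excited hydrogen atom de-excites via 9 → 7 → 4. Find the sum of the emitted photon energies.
0.68 eV

The energy levels of hydrogen are E_n = -13.6057 / n² eV.

First transition (9 → 7):
ΔE₁ = |E_7 - E_9|
ΔE₁ = |-0.27766735 - (-0.16797160)| = 0.10970 eV

Second transition (7 → 4):
ΔE₂ = |E_4 - E_7|
ΔE₂ = |-0.85035625 - (-0.27766735)| = 0.57269 eV

Total energy released:
E_total = ΔE₁ + ΔE₂ = 0.10970 + 0.57269 = 0.68 eV

Note: This equals the direct transition 9 → 4: 0.68 eV ✓
Energy is conserved regardless of the path taken.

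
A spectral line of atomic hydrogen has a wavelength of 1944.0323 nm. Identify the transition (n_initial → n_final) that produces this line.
n = 8 → n = 4

First, find the photon energy from the wavelength (hc = 1239.84 eV·nm):
E = hc/λ = 1239.84 eV·nm / 1944.0323 nm = 0.63776718 eV

The energy levels of hydrogen satisfy E_n = -13.6057 / n² eV, so an emission n_i → n_f releases
ΔE = 13.6057 × (1/n_f² − 1/n_i²) eV.

Setting ΔE equal to the photon energy:
1/n_f² − 1/n_i² = 0.63776718 / 13.6057 = 0.046874999

Since 1/n_i² must be positive, we need 1/n_f² > 0.046874999, i.e. n_f ≤ 4. For each allowed n_f, solve n_i = (1/n_f² − 0.046874999)^(−1/2) and check whether it is a whole number:
  n_f = 1: 1/n_i² = 1.000000000 − 0.046874999 = 0.953125001 → n_i = 1.024  (not an integer) ✗
  n_f = 2: 1/n_i² = 0.250000000 − 0.046874999 = 0.203125001 → n_i = 2.219  (not an integer) ✗
  n_f = 3: 1/n_i² = 0.111111111 − 0.046874999 = 0.064236112 → n_i = 3.946  (not an integer) ✗
  n_f = 4: 1/n_i² = 0.062500000 − 0.046874999 = 0.015625001 → n_i = 8.000  → integer, n_i = 8 ✓

Only n_f = 4 gives an integer upper level, n_i = 8.

The transition is from n = 8 to n = 4 (emission).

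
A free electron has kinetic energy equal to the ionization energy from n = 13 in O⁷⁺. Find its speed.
1.3463e+06 m/s (or 0.449% of c)

The binding energy at n = 13 for O⁷⁺ is:
E_13 = -13.6057 × 8²/13² = -5.1524544 eV
|E_13| = 5.1524544 eV

Convert to Joules:
KE = 5.1524544 eV × (1.602177 × 10⁻¹⁹ J/eV) = 8.255144e-19 J

Using KE = ½mv²:
v = √(2·KE/m_e)
v = √(2 × 8.255144e-19 J / 9.10938 × 10⁻³¹ kg)
v = 1.3463e+06 m/s

This is approximately 0.449% the speed of light.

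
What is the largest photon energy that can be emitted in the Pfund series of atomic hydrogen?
0.544228 eV

The series limit corresponds to the transition from n = ∞ to n = 5.
This is the highest energy (shortest wavelength) transition in the Pfund series.

E_∞ = 0 eV
E_5 = -13.6057 / 5² = -0.544228 eV

Energy at series limit:
ΔE = E_∞ - E_5 = 0 - (-0.544228) = 0.544228 eV

This energy equals the ionization energy from the n = 5 state of hydrogen.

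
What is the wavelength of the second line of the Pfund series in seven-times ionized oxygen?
72.68 nm

The lines of a series are numbered from the longest wavelength (smallest ΔE) outward; the second line is the transition from n = n_f + 2 to n_f.
The Pfund series has all transitions ending at n_f = 5.

For O⁷⁺ (Z = 8), the second line (β-line) is the jump from n = 7 to n = 5:
E_7 = -13.6057 × 8² / 7² = -17.7707 eV
E_5 = -13.6057 × 8² / 5² = -34.8306 eV
ΔE = E_7 - E_5 = 17.0599 eV

λ = hc/E = 1239.84 eV·nm / 17.0599 eV
λ = 72.68 nm

This is the β-line of the Pfund series in O⁷⁺.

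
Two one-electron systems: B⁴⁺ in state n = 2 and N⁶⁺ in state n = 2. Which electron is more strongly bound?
N⁶⁺ at n = 2 (E = -166.66983 eV)

Using E_n = -13.6057 Z² / n² eV:

B⁴⁺ (Z = 5) at n = 2:
E = -13.6057 × 5² / 2² = -13.6057 × 25 / 4 = -85.03562500 eV

N⁶⁺ (Z = 7) at n = 2:
E = -13.6057 × 7² / 2² = -13.6057 × 49 / 4 = -166.66982500 eV

Since -166.66982500 eV < -85.03562500 eV,
N⁶⁺ at n = 2 is more tightly bound (requires more energy to ionize).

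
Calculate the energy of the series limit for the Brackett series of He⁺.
3.401 eV

The series limit corresponds to the transition from n = ∞ to n = 4.
This is the highest energy (shortest wavelength) transition in the Brackett series.

E_∞ = 0 eV
E_4 = -13.6057 × 2² / 4² = -3.401 eV

Energy at series limit:
ΔE = E_∞ - E_4 = 0 - (-3.401) = 3.401 eV

This energy equals the ionization energy from the n = 4 state of He⁺.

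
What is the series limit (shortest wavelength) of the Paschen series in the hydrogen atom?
820.138618 nm

The series limit corresponds to the transition from n = ∞ to n = 3.
This is the highest energy (shortest wavelength) transition in the Paschen series.

E_∞ = 0 eV
E_3 = -13.6057 / 3² = -1.5117444444 eV

Energy at series limit:
ΔE = E_∞ - E_3 = 0 - (-1.5117444444) = 1.5117444444 eV
λ = hc/E = 1239.84 eV·nm / 1.5117444444 eV = 820.138618 nm

This energy equals the ionization energy from the n = 3 state of hydrogen.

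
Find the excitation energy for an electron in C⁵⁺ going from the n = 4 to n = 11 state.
26.565 eV

The energy levels of a hydrogen-like atom are E_n = -13.6057 Z² eV / n².

Energy at n = 4: E_4 = -13.6057 × 6² / 4² = -30.612825 eV
Energy at n = 11: E_11 = -13.6057 × 6² / 11² = -4.047977 eV

The excitation energy is the difference:
ΔE = E_11 - E_4
ΔE = -4.047977 - (-30.612825)
ΔE = 26.565 eV

Since this is positive, energy must be absorbed (photon absorption).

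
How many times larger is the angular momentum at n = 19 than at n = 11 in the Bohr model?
1.727273

In the Bohr model, L_n = nℏ, so the ratio is purely the ratio of quantum numbers:

L_19/L_11 = 19ℏ / 11ℏ = 19/11 = 1.727273

The angular momentum scales linearly with n.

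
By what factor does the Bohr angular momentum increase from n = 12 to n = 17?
1.42

In the Bohr model, L_n = nℏ, so the ratio is purely the ratio of quantum numbers:

L_17/L_12 = 17ℏ / 12ℏ = 17/12 = 1.42

The angular momentum scales linearly with n.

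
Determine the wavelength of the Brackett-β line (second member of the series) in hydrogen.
2624.44358 nm

The lines of a series are numbered from the longest wavelength (smallest ΔE) outward; the second line is the transition from n = n_f + 2 to n_f.
The Brackett series has all transitions ending at n_f = 4.

For H, the second line (β-line) is the jump from n = 6 to n = 4:
E_6 = -13.6057 / 6² = -0.37793611111 eV
E_4 = -13.6057 / 4² = -0.85035625000 eV
ΔE = E_6 - E_4 = 0.47242013889 eV

λ = hc/E = 1239.84 eV·nm / 0.47242013889 eV
λ = 2624.44358 nm

This is the β-line of the Brackett series in H.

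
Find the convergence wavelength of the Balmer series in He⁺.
91.1265 nm

The series limit corresponds to the transition from n = ∞ to n = 2.
This is the highest energy (shortest wavelength) transition in the Balmer series.

E_∞ = 0 eV
E_2 = -13.6057 × 2² / 2² = -13.605700 eV

Energy at series limit:
ΔE = E_∞ - E_2 = 0 - (-13.605700) = 13.605700 eV
λ = hc/E = 1239.84 eV·nm / 13.605700 eV = 91.1265 nm

This energy equals the ionization energy from the n = 2 state of He⁺.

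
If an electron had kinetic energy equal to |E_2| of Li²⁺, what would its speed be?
3.282e+06 m/s (or 1.09460% of c)

The binding energy at n = 2 for Li²⁺ is:
E_2 = -13.6057 × 3²/2² = -30.6128250 eV
|E_2| = 30.6128250 eV

Convert to Joules:
KE = 30.6128250 eV × (1.602177 × 10⁻¹⁹ J/eV) = 4.90472e-18 J

Using KE = ½mv²:
v = √(2·KE/m_e)
v = √(2 × 4.90472e-18 J / 9.10938 × 10⁻³¹ kg)
v = 3.282e+06 m/s

This is approximately 1.09460% the speed of light.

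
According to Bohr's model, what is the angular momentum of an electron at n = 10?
1.05e-33 J·s (or 10ℏ)

In the Bohr model, angular momentum is quantized:
L = nℏ

where ℏ = h/(2π) = 1.0546e-34 J·s

For n = 10:
L = 10 × 1.0546e-34 J·s
L = 1.05e-33 J·s

This can also be written as L = 10ℏ.
The angular momentum is an integer multiple of the reduced Planck constant.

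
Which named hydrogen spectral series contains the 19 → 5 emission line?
Pfund series

The spectral series in hydrogen are named based on the final (lower) energy level:
- Lyman series: n_final = 1 (ultraviolet)
- Balmer series: n_final = 2 (visible/near-UV)
- Paschen series: n_final = 3 (infrared)
- Brackett series: n_final = 4 (infrared)
- Pfund series: n_final = 5 (far infrared)

Since this transition ends at n = 5, it belongs to the Pfund series.

For reference, this 19 → 5 line has photon energy
ΔE = 13.6057 eV × (1/5² - 1/19²) = 0.50653908033 eV,
corresponding to wavelength λ = hc/ΔE = 1239.84 eV·nm / 0.50653908033 eV = 2447.66899 nm in the far infrared region.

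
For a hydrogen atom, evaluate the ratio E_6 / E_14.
5.4444

Using E_n = -13.6057 Z² / n² eV with Z = 1:

E_6 = -13.6057 / 6² = -13.6057 / 36 = -0.3779361111 eV
E_14 = -13.6057 / 14² = -13.6057 / 196 = -0.0694168367 eV

The ratio is:
E_6/E_14 = (-0.3779361111) / (-0.0694168367)
E_6/E_14 = (-13.6057/36) / (-13.6057/196)
E_6/E_14 = 196/36
E_6/E_14 = 5.4444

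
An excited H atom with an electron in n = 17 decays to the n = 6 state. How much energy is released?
0.33086 eV

The energy levels are E_n = -13.6057 eV / n².

Energy at n = 17: E_17 = -13.6057 / 17² = -0.04707855 eV
Energy at n = 6: E_6 = -13.6057 / 6² = -0.37793611 eV

For emission (electron falling to lower state), the photon energy is:
E_photon = E_17 - E_6 = |-0.04707855 - (-0.37793611)|
E_photon = 0.33086 eV

This energy is carried away by the emitted photon.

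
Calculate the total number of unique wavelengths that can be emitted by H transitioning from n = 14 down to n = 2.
78

The electron can occupy levels n = 2, 3, ..., 14 during de-excitation — that is m = 14 - 2 + 1 = 13 distinct levels.

The number of distinct spectral lines equals the number of ways to choose 2 of these m levels (each pair gives one possible emission transition):

Number of lines = m(m-1)/2 = 13×12/2 = 78

These correspond to all possible transitions between the 13 levels:
14 → 13, 14 → 12, 14 → 11, 14 → 10, 14 → 9, 14 → 8, 14 → 7, 14 → 6...

Each transition produces a photon with a unique energy (and thus wavelength). This count does not depend on Z.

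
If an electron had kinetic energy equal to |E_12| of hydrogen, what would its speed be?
1.82308e+05 m/s (or 0.0608% of c)

The binding energy at n = 12 for hydrogen is:
E_12 = -13.6057/12² = -0.0944840278 eV
|E_12| = 0.0944840278 eV

Convert to Joules:
KE = 0.0944840278 eV × (1.602177 × 10⁻¹⁹ J/eV) = 1.5138014e-20 J

Using KE = ½mv²:
v = √(2·KE/m_e)
v = √(2 × 1.5138014e-20 J / 9.10938 × 10⁻³¹ kg)
v = 1.82308e+05 m/s

This is approximately 0.0608% the speed of light.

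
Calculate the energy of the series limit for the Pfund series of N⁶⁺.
26.667172 eV

The series limit corresponds to the transition from n = ∞ to n = 5.
This is the highest energy (shortest wavelength) transition in the Pfund series.

E_∞ = 0 eV
E_5 = -13.6057 × 7² / 5² = -26.667172 eV

Energy at series limit:
ΔE = E_∞ - E_5 = 0 - (-26.667172) = 26.667172 eV

This energy equals the ionization energy from the n = 5 state of N⁶⁺.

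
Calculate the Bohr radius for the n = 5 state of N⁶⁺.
0.1890 nm (or 1.8899 Å)

The Bohr radius formula is:
r_n = n² a₀ / Z

where a₀ = 0.0529177 nm is the Bohr radius.

For N⁶⁺ (Z = 7) at n = 5:
r_5 = 5² × 0.0529177 nm / 7
r_5 = 25 × 0.0529177 nm / 7
r_5 = 1.32294 nm / 7
r_5 = 0.1890 nm

The electron orbits at approximately 0.1890 nm from the nucleus.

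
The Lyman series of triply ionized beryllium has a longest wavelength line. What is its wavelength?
7.593876 nm

The longest wavelength corresponds to the smallest energy transition in the series.
The Lyman series has all transitions ending at n_f = 1.

For Be³⁺ (Z = 4), the first line (α-line) is the jump from n = 2 to n = 1:
E_2 = -13.6057 × 4² / 2² = -54.42280000 eV
E_1 = -13.6057 × 4² / 1² = -217.69120000 eV
ΔE = E_2 - E_1 = 163.26840000 eV

λ = hc/E = 1239.84 eV·nm / 163.26840000 eV
λ = 7.593876 nm

This is the α-line of the Lyman series in Be³⁺.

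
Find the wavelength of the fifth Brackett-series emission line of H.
1816.92 nm

The lines of a series are numbered from the longest wavelength (smallest ΔE) outward; the fifth line is the transition from n = n_f + 5 to n_f.
The Brackett series has all transitions ending at n_f = 4.

For H, the fifth line (ε-line) is the jump from n = 9 to n = 4:
E_9 = -13.6057 / 9² = -0.16797160 eV
E_4 = -13.6057 / 4² = -0.85035625 eV
ΔE = E_9 - E_4 = 0.68238465 eV

λ = hc/E = 1239.84 eV·nm / 0.68238465 eV
λ = 1816.92 nm

This is the ε-line of the Brackett series in H.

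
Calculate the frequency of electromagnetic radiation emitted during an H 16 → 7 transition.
5.43e+13 Hz

First, find the transition energy:
E_16 = -13.6057 / 16² = -0.05314727 eV
E_7 = -13.6057 / 7² = -0.27766735 eV
|ΔE| = |E_7 - E_16| = 0.22452008 eV

Convert to Joules: E = 0.22452008 eV × (1.602177 × 10⁻¹⁹ J/eV) = 3.5972e-20 J

Using E = hf:
f = E/h = 3.5972e-20 J / (6.62607 × 10⁻³⁴ J·s)
f = 5.43e+13 Hz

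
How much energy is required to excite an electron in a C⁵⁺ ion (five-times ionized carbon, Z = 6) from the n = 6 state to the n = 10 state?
8.707648 eV

The energy levels of a hydrogen-like atom are E_n = -13.6057 Z² eV / n².

Energy at n = 6: E_6 = -13.6057 × 6² / 6² = -13.605700000 eV
Energy at n = 10: E_10 = -13.6057 × 6² / 10² = -4.898052000 eV

The excitation energy is the difference:
ΔE = E_10 - E_6
ΔE = -4.898052000 - (-13.605700000)
ΔE = 8.707648 eV

Since this is positive, energy must be absorbed (photon absorption).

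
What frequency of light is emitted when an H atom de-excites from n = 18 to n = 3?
3.5538e+14 Hz

First, find the transition energy:
E_18 = -13.6057 / 18² = -0.0419929 eV
E_3 = -13.6057 / 3² = -1.5117444 eV
|ΔE| = |E_3 - E_18| = 1.4697515 eV

Convert to Joules: E = 1.4697515 eV × (1.602177 × 10⁻¹⁹ J/eV) = 2.354802e-19 J

Using E = hf:
f = E/h = 2.354802e-19 J / (6.62607 × 10⁻³⁴ J·s)
f = 3.5538e+14 Hz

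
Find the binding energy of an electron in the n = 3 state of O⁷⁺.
96.7516 eV

The ionization energy is the energy needed to remove the electron completely (n → ∞).

For a hydrogen-like ion with Z = 8, E_n = -13.6057 Z² / n² eV.

At n = 3: E_3 = -13.6057 × 8² / 3² = -96.7516444 eV
At n = ∞: E_∞ = 0 eV

Ionization energy = E_∞ - E_3 = 0 - (-96.7516444) = 96.7516444 eV
Ionization energy ≈ 96.7516 eV

This is also called the binding energy of the electron in state n = 3.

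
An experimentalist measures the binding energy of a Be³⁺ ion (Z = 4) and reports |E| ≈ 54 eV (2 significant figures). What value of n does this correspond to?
n = 2

The exact energy levels follow E_n = -13.6057 Z² / n² eV with Z = 4.

The measured value (-54 eV) is reported to only 2 significant figures, so we must test candidate n values and see which one matches to that precision.

Candidate energies:
  n = 1:  E = -13.6057 × 4² / 1² = -217.691200 eV
  n = 2:  E = -13.6057 × 4² / 2² = -54.422800 eV  ← matches
  n = 3:  E = -13.6057 × 4² / 3² = -24.187911 eV
  n = 4:  E = -13.6057 × 4² / 4² = -13.605700 eV

Checking against the measurement of -54 eV (2 sig figs), only n = 2 agrees:
E_2 = -54.422800 eV, which rounds to -54 eV ✓

Therefore n = 2.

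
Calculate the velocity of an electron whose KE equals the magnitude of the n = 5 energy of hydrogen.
4.38e+05 m/s (or 0.1459% of c)

The binding energy at n = 5 for hydrogen is:
E_5 = -13.6057/5² = -0.544228 eV
|E_5| = 0.544228 eV

Convert to Joules:
KE = 0.544228 eV × (1.602177 × 10⁻¹⁹ J/eV) = 8.7195e-20 J

Using KE = ½mv²:
v = √(2·KE/m_e)
v = √(2 × 8.7195e-20 J / 9.10938 × 10⁻³¹ kg)
v = 4.38e+05 m/s

This is approximately 0.1459% the speed of light.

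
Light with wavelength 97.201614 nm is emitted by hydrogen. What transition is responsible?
n = 4 → n = 1

First, find the photon energy from the wavelength (hc = 1239.84 eV·nm):
E = hc/λ = 1239.84 eV·nm / 97.201614 nm = 12.755344 eV

The energy levels of hydrogen satisfy E_n = -13.6057 / n² eV, so an emission n_i → n_f releases
ΔE = 13.6057 × (1/n_f² − 1/n_i²) eV.

Setting ΔE equal to the photon energy:
1/n_f² − 1/n_i² = 12.755344 / 13.6057 = 0.93750002

Since 1/n_i² must be positive, we need 1/n_f² > 0.93750002, i.e. n_f ≤ 1. For each allowed n_f, solve n_i = (1/n_f² − 0.93750002)^(−1/2) and check whether it is a whole number:
  n_f = 1: 1/n_i² = 1.00000000 − 0.93750002 = 0.06249998 → n_i = 4.000  → integer, n_i = 4 ✓

Only n_f = 1 gives an integer upper level, n_i = 4.

The transition is from n = 4 to n = 1 (emission).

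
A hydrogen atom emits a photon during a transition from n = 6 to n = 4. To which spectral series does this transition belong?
Brackett series

The spectral series in hydrogen are named based on the final (lower) energy level:
- Lyman series: n_final = 1 (ultraviolet)
- Balmer series: n_final = 2 (visible/near-UV)
- Paschen series: n_final = 3 (infrared)
- Brackett series: n_final = 4 (infrared)
- Pfund series: n_final = 5 (far infrared)

Since this transition ends at n = 4, it belongs to the Brackett series.

For reference, this 6 → 4 line has photon energy
ΔE = 13.6057 eV × (1/4² - 1/6²) = 0.47242013889 eV,
corresponding to wavelength λ = hc/ΔE = 1239.84 eV·nm / 0.47242013889 eV = 2624.44358 nm in the infrared region.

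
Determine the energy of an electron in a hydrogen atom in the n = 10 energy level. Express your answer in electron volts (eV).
-0.136057 eV

The energy levels of a hydrogen-like atom are given by:
E_n = -13.6057 eV / n²

For n = 10:
E_10 = -13.6057 eV / 10²
E_10 = -13.6057 eV / 100
E_10 = -0.136057 eV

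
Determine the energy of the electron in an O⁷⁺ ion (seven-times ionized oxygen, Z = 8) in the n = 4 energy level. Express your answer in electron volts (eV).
-54.423 eV

The energy levels of a hydrogen-like atom are given by:
E_n = -13.6057 Z² / n² eV  (with Z = 8 for O⁷⁺)

For n = 4:
E_4 = -13.6057 × 8² / 4²
E_4 = -13.6057 × 64 / 16
E_4 = -54.423 eV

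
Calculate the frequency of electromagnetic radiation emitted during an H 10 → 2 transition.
7.90e+14 Hz

First, find the transition energy:
E_10 = -13.6057 / 10² = -0.13606 eV
E_2 = -13.6057 / 2² = -3.40143 eV
|ΔE| = |E_2 - E_10| = 3.26537 eV

Convert to Joules: E = 3.26537 eV × (1.602177 × 10⁻¹⁹ J/eV) = 5.2317e-19 J

Using E = hf:
f = E/h = 5.2317e-19 J / (6.62607 × 10⁻³⁴ J·s)
f = 7.90e+14 Hz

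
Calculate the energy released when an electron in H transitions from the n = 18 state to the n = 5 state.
0.50 eV

The energy levels are E_n = -13.6057 eV / n².

Energy at n = 18: E_18 = -13.6057 / 18² = -0.04199 eV
Energy at n = 5: E_5 = -13.6057 / 5² = -0.54423 eV

For emission (electron falling to lower state), the photon energy is:
E_photon = E_18 - E_5 = |-0.04199 - (-0.54423)|
E_photon = 0.50 eV

This energy is carried away by the emitted photon.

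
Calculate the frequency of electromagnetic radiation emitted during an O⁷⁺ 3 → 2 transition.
2.9243e+16 Hz

First, find the transition energy:
E_3 = -13.6057 × 8² / 3² = -96.7516444 eV
E_2 = -13.6057 × 8² / 2² = -217.6912000 eV
|ΔE| = |E_2 - E_3| = 120.9395556 eV

Convert to Joules: E = 120.9395556 eV × (1.602177 × 10⁻¹⁹ J/eV) = 1.937666e-17 J

Using E = hf:
f = E/h = 1.937666e-17 J / (6.62607 × 10⁻³⁴ J·s)
f = 2.9243e+16 Hz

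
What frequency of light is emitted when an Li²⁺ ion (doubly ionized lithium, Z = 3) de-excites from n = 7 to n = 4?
1.24628e+15 Hz

First, find the transition energy:
E_7 = -13.6057 × 3² / 7² = -2.49900612 eV
E_4 = -13.6057 × 3² / 4² = -7.65320625 eV
|ΔE| = |E_4 - E_7| = 5.15420013 eV

Convert to Joules: E = 5.15420013 eV × (1.602177 × 10⁻¹⁹ J/eV) = 8.2579409e-19 J

Using E = hf:
f = E/h = 8.2579409e-19 J / (6.62607 × 10⁻³⁴ J·s)
f = 1.24628e+15 Hz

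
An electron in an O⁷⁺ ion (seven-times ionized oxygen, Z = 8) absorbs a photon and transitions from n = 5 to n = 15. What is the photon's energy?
30.961 eV

The energy levels of a hydrogen-like atom are E_n = -13.6057 Z² eV / n².

Energy at n = 5: E_5 = -13.6057 × 8² / 5² = -34.830592 eV
Energy at n = 15: E_15 = -13.6057 × 8² / 15² = -3.870066 eV

The excitation energy is the difference:
ΔE = E_15 - E_5
ΔE = -3.870066 - (-34.830592)
ΔE = 30.961 eV

Since this is positive, energy must be absorbed (photon absorption).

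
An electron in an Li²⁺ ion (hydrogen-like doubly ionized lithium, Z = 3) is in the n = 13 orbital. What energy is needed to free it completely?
0.72 eV

The ionization energy is the energy needed to remove the electron completely (n → ∞).

For a hydrogen-like ion with Z = 3, E_n = -13.6057 Z² / n² eV.

At n = 13: E_13 = -13.6057 × 3² / 13² = -0.72456 eV
At n = ∞: E_∞ = 0 eV

Ionization energy = E_∞ - E_13 = 0 - (-0.72456) = 0.72456 eV
Ionization energy ≈ 0.72 eV

This is also called the binding energy of the electron in state n = 13.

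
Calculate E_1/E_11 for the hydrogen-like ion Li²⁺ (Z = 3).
121.00000

Using E_n = -13.6057 Z² / n² eV with Z = 3:

E_1 = -13.6057 × 3² / 1² = -122.4513 / 1 = -122.45130000000 eV
E_11 = -13.6057 × 3² / 11² = -122.4513 / 121 = -1.01199421488 eV

The ratio is:
E_1/E_11 = (-122.45130000000) / (-1.01199421488)
E_1/E_11 = (-122.4513/1) / (-122.4513/121)
E_1/E_11 = 121/1
E_1/E_11 = 121.00000
(Note: the Z² factors cancel in the ratio.)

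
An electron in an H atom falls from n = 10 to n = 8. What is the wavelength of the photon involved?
16200.2690 nm

First, find the transition energy using E_n = -13.6057 / n² eV:
E_10 = -13.6057 / 10² = -0.136057000000 eV
E_8 = -13.6057 / 8² = -0.212589062500 eV

Photon energy: |ΔE| = |E_8 - E_10| = 0.076532062500 eV

Convert to wavelength using E = hc/λ with hc = 1239.84 eV·nm:
λ = hc/E = 1239.84 eV·nm / 0.076532062500 eV
λ = 16200.2690 nm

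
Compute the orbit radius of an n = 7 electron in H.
2.5930 nm (or 25.9297 Å)

The Bohr radius formula is:
r_n = n² a₀ / Z

where a₀ = 0.0529177 nm is the Bohr radius.

For H (Z = 1) at n = 7:
r_7 = 7² × 0.0529177 nm / 1
r_7 = 49 × 0.0529177 nm / 1
r_7 = 2.59297 nm / 1
r_7 = 2.5930 nm

The electron orbits at approximately 2.5930 nm from the nucleus.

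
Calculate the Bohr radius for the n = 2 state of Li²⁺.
0.070557 nm (or 0.705570 Å)

The Bohr radius formula is:
r_n = n² a₀ / Z

where a₀ = 0.052917721 nm is the Bohr radius.

For Li²⁺ (Z = 3) at n = 2:
r_2 = 2² × 0.052917721 nm / 3
r_2 = 4 × 0.052917721 nm / 3
r_2 = 0.2116709 nm / 3
r_2 = 0.070557 nm

The electron orbits at approximately 0.070557 nm from the nucleus.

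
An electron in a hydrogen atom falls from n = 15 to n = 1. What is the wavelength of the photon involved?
91.5333 nm

First, find the transition energy using E_n = -13.6057 / n² eV:
E_15 = -13.6057 / 15² = -0.060470 eV
E_1 = -13.6057 / 1² = -13.605700 eV

Photon energy: |ΔE| = |E_1 - E_15| = 13.545230 eV

Convert to wavelength using E = hc/λ with hc = 1239.84 eV·nm:
λ = hc/E = 1239.84 eV·nm / 13.545230 eV
λ = 91.5333 nm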